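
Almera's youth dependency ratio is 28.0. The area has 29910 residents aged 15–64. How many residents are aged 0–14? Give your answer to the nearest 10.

Youth dependency ratio = youth / working-age × 100
28.0 = Y / 29910 × 100
⇒ 8370

Aged 0–14: 8370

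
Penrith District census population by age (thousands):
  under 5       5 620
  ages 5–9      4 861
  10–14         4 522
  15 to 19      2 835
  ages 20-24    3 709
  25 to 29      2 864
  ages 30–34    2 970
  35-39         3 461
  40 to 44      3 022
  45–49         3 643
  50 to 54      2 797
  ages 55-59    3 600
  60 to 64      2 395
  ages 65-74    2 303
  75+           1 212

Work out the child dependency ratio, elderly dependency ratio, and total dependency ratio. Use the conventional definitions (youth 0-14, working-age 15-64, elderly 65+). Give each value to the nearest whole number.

0–14: 5 620 + 4 861 + 4 522 = 15 003
15–64: 2 835 + 3 709 + 2 864 + 2 970 + 3 461 + 3 022 + 3 643 + 2 797 + 3 600 + 2 395 = 31 296
65+: 2 303 + 1 212 = 3 515
Youth dependency ratio = 15 003 / 31 296 × 100 = 48
Old-age dependency ratio = 3 515 / 31 296 × 100 = 11
Total dependency ratio = (15 003 + 3 515) / 31 296 × 100 = 18 518 / 31 296 × 100 = 59

Youth dependency ratio: 48
Old-age dependency ratio: 11
Total dependency ratio: 59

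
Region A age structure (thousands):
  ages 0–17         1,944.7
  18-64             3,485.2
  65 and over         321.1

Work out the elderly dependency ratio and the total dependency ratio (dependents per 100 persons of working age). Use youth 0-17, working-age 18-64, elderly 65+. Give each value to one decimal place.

Old-age dependency ratio: 9.2
Total dependency ratio: 65.0

Old-age dependency ratio = 321.1 / 3,485.2 × 100 = 9.2
Total dependency ratio = (1,944.7 + 321.1) / 3,485.2 × 100 = 2,265.8 / 3,485.2 × 100 = 65.0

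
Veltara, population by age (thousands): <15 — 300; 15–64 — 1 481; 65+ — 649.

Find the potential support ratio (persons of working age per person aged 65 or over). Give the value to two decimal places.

Potential support ratio = 1 481 / 649 = 2.28

Potential support ratio: 2.28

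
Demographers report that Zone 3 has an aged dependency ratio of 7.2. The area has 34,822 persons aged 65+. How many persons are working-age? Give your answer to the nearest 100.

Working-age: 483,600

Old-age dependency ratio = elderly / working-age × 100
7.2 = 34,822 / W × 100
⇒ 483,600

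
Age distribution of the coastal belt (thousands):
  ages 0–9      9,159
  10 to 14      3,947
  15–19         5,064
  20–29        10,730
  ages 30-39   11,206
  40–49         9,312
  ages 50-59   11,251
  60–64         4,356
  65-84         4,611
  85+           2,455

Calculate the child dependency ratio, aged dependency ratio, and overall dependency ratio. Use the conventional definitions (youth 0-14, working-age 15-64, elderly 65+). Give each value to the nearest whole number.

Youth dependency ratio: 25
Old-age dependency ratio: 14
Total dependency ratio: 39

0–14: 9,159 + 3,947 = 13,106
15–64: 5,064 + 10,730 + 11,206 + 9,312 + 11,251 + 4,356 = 51,919
65+: 4,611 + 2,455 = 7,066
Youth dependency ratio = 13,106 / 51,919 × 100 = 25
Old-age dependency ratio = 7,066 / 51,919 × 100 = 14
Total dependency ratio = (13,106 + 7,066) / 51,919 × 100 = 20,172 / 51,919 × 100 = 39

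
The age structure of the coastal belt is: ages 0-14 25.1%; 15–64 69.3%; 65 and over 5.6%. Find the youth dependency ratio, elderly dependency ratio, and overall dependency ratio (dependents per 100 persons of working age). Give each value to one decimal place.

Youth dependency ratio = 25.1 / 69.3 × 100 = 36.2
Old-age dependency ratio = 5.6 / 69.3 × 100 = 8.1
Total dependency ratio = (25.1 + 5.6) / 69.3 × 100 = 30.7 / 69.3 × 100 = 44.3

Youth dependency ratio: 36.2
Old-age dependency ratio: 8.1
Total dependency ratio: 44.3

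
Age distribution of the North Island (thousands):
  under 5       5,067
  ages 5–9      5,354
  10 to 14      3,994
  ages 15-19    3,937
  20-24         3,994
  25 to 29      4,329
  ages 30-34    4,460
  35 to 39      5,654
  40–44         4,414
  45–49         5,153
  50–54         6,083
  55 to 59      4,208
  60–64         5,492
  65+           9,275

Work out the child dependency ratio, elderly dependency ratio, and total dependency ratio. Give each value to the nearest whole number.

0–14: 5,067 + 5,354 + 3,994 = 14,415
15–64: 3,937 + 3,994 + 4,329 + 4,460 + 5,654 + 4,414 + 5,153 + 6,083 + 4,208 + 5,492 = 47,724
65+: 9,275
Youth dependency ratio = 14,415 / 47,724 × 100 = 30
Old-age dependency ratio = 9,275 / 47,724 × 100 = 19
Total dependency ratio = (14,415 + 9,275) / 47,724 × 100 = 23,690 / 47,724 × 100 = 50

Youth dependency ratio: 30
Old-age dependency ratio: 19
Total dependency ratio: 50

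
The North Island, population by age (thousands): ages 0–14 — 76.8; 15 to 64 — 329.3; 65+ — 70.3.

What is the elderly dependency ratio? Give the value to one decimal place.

Old-age dependency ratio: 21.3

Old-age dependency ratio = 70.3 / 329.3 × 100 = 21.3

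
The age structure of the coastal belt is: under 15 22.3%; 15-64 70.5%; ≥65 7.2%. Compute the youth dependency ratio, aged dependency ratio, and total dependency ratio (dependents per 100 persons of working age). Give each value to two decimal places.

Youth dependency ratio = 22.3 / 70.5 × 100 = 31.63
Old-age dependency ratio = 7.2 / 70.5 × 100 = 10.21
Total dependency ratio = (22.3 + 7.2) / 70.5 × 100 = 29.5 / 70.5 × 100 = 41.84

Youth dependency ratio: 31.63
Old-age dependency ratio: 10.21
Total dependency ratio: 41.84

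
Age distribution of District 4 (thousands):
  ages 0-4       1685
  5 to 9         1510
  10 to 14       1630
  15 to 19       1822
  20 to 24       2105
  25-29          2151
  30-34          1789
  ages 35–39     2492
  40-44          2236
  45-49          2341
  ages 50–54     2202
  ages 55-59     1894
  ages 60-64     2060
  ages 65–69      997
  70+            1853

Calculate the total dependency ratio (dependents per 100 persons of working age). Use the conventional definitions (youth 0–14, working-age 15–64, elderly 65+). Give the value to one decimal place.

Total dependency ratio: 36.4

0–14: 1685 + 1510 + 1630 = 4825
15–64: 1822 + 2105 + 2151 + 1789 + 2492 + 2236 + 2341 + 2202 + 1894 + 2060 = 21092
65+: 997 + 1853 = 2850
Total dependency ratio = (4825 + 2850) / 21092 × 100 = 7675 / 21092 × 100 = 36.4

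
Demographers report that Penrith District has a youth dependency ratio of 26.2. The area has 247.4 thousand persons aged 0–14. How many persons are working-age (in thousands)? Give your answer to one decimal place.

Working-age: 944.3

Youth dependency ratio = youth / working-age × 100
26.2 = 247.4 / W × 100
⇒ 944.3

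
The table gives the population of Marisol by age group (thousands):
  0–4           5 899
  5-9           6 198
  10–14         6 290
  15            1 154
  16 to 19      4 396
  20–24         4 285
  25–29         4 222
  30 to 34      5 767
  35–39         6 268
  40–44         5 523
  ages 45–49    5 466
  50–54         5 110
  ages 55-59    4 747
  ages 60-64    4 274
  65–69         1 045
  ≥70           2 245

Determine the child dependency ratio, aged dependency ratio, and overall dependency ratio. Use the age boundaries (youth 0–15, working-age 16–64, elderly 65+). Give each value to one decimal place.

Youth dependency ratio: 39.0
Old-age dependency ratio: 6.6
Total dependency ratio: 45.6

0–15: 5 899 + 6 198 + 6 290 + 1 154 = 19 541
16–64: 4 396 + 4 285 + 4 222 + 5 767 + 6 268 + 5 523 + 5 466 + 5 110 + 4 747 + 4 274 = 50 058
65+: 1 045 + 2 245 = 3 290
Youth dependency ratio = 19 541 / 50 058 × 100 = 39.0
Old-age dependency ratio = 3 290 / 50 058 × 100 = 6.6
Total dependency ratio = (19 541 + 3 290) / 50 058 × 100 = 22 831 / 50 058 × 100 = 45.6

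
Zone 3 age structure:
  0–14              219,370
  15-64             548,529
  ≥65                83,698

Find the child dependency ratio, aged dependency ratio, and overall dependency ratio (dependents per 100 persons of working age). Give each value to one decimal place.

Youth dependency ratio: 40.0
Old-age dependency ratio: 15.3
Total dependency ratio: 55.3

Youth dependency ratio = 219,370 / 548,529 × 100 = 40.0
Old-age dependency ratio = 83,698 / 548,529 × 100 = 15.3
Total dependency ratio = (219,370 + 83,698) / 548,529 × 100 = 303,068 / 548,529 × 100 = 55.3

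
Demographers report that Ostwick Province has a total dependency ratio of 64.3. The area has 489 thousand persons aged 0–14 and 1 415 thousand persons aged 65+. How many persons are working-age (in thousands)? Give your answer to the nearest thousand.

Total dependency ratio = (youth + elderly) / working-age × 100
64.3 = (489 + 1 415) / W × 100
⇒ 2 961

Working-age: 2 961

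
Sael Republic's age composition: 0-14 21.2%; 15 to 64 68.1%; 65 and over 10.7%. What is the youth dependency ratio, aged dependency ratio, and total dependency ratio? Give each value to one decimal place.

Youth dependency ratio: 31.1
Old-age dependency ratio: 15.7
Total dependency ratio: 46.8

Youth dependency ratio = 21.2 / 68.1 × 100 = 31.1
Old-age dependency ratio = 10.7 / 68.1 × 100 = 15.7
Total dependency ratio = (21.2 + 10.7) / 68.1 × 100 = 31.9 / 68.1 × 100 = 46.8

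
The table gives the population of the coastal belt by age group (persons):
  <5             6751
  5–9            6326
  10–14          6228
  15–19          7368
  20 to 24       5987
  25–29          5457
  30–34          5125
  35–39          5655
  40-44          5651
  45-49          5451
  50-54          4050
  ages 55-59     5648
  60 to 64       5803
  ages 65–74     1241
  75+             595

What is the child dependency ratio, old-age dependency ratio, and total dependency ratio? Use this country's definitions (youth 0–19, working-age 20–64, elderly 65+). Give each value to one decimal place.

0–19: 6751 + 6326 + 6228 + 7368 = 26673
20–64: 5987 + 5457 + 5125 + 5655 + 5651 + 5451 + 4050 + 5648 + 5803 = 48827
65+: 1241 + 595 = 1836
Youth dependency ratio = 26673 / 48827 × 100 = 54.6
Old-age dependency ratio = 1836 / 48827 × 100 = 3.8
Total dependency ratio = (26673 + 1836) / 48827 × 100 = 28509 / 48827 × 100 = 58.4

Youth dependency ratio: 54.6
Old-age dependency ratio: 3.8
Total dependency ratio: 58.4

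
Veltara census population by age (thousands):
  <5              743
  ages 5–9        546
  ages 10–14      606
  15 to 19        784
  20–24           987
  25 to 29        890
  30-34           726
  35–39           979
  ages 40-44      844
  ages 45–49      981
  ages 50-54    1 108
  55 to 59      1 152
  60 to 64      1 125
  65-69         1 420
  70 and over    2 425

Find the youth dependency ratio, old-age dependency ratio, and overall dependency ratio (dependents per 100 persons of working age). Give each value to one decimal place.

0–14: 743 + 546 + 606 = 1 895
15–64: 784 + 987 + 890 + 726 + 979 + 844 + 981 + 1 108 + 1 152 + 1 125 = 9 576
65+: 1 420 + 2 425 = 3 845
Youth dependency ratio = 1 895 / 9 576 × 100 = 19.8
Old-age dependency ratio = 3 845 / 9 576 × 100 = 40.2
Total dependency ratio = (1 895 + 3 845) / 9 576 × 100 = 5 740 / 9 576 × 100 = 59.9

Youth dependency ratio: 19.8
Old-age dependency ratio: 40.2
Total dependency ratio: 59.9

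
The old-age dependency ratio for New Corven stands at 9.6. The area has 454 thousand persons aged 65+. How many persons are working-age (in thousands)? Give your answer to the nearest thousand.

Old-age dependency ratio = elderly / working-age × 100
9.6 = 454 / W × 100
⇒ 4 729

Working-age: 4 729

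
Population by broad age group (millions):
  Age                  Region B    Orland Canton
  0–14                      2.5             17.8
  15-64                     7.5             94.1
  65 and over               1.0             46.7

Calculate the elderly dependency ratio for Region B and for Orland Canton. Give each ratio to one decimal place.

Region B: 13.3
Orland Canton: 49.6

Region B: 1.0 / 7.5 × 100 = 13.3
Orland Canton: 46.7 / 94.1 × 100 = 49.6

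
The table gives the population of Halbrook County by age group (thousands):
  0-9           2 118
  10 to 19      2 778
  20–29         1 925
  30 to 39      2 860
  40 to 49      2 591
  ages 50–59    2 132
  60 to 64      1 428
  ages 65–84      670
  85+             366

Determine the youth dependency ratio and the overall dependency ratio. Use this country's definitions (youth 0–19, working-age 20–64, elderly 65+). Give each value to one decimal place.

Youth dependency ratio: 44.8
Total dependency ratio: 54.2

0–19: 2 118 + 2 778 = 4 896
20–64: 1 925 + 2 860 + 2 591 + 2 132 + 1 428 = 10 936
65+: 670 + 366 = 1 036
Youth dependency ratio = 4 896 / 10 936 × 100 = 44.8
Total dependency ratio = (4 896 + 1 036) / 10 936 × 100 = 5 932 / 10 936 × 100 = 54.2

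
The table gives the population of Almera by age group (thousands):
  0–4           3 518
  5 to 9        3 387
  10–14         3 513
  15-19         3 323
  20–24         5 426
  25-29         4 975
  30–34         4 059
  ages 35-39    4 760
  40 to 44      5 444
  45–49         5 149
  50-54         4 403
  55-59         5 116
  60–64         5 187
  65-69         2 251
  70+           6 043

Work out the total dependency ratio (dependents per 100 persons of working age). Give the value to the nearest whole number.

0–14: 3 518 + 3 387 + 3 513 = 10 418
15–64: 3 323 + 5 426 + 4 975 + 4 059 + 4 760 + 5 444 + 5 149 + 4 403 + 5 116 + 5 187 = 47 842
65+: 2 251 + 6 043 = 8 294
Total dependency ratio = (10 418 + 8 294) / 47 842 × 100 = 18 712 / 47 842 × 100 = 39

Total dependency ratio: 39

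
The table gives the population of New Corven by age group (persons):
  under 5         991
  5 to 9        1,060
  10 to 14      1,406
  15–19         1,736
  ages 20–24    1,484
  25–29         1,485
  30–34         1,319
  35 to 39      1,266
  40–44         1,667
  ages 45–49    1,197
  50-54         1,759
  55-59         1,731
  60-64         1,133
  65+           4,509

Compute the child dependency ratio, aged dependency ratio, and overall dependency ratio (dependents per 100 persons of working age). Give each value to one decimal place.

Youth dependency ratio: 23.4
Old-age dependency ratio: 30.5
Total dependency ratio: 53.9

0–14: 991 + 1,060 + 1,406 = 3,457
15–64: 1,736 + 1,484 + 1,485 + 1,319 + 1,266 + 1,667 + 1,197 + 1,759 + 1,731 + 1,133 = 14,777
65+: 4,509
Youth dependency ratio = 3,457 / 14,777 × 100 = 23.4
Old-age dependency ratio = 4,509 / 14,777 × 100 = 30.5
Total dependency ratio = (3,457 + 4,509) / 14,777 × 100 = 7,966 / 14,777 × 100 = 53.9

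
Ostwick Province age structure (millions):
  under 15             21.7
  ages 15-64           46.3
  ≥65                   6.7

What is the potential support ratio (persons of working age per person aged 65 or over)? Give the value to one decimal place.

Potential support ratio: 6.9

Potential support ratio = 46.3 / 6.7 = 6.9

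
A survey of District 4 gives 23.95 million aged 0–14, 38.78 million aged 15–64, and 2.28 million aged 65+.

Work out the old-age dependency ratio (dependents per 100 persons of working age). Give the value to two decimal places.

Old-age dependency ratio = 2.28 / 38.78 × 100 = 5.88

Old-age dependency ratio: 5.88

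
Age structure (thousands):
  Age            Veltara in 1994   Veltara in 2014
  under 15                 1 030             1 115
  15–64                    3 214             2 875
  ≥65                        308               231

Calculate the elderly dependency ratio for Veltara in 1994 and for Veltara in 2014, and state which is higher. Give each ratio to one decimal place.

Veltara in 1994: 9.6
Veltara in 2014: 8.0
Higher: Veltara in 1994

Veltara in 1994: 308 / 3 214 × 100 = 9.6
Veltara in 2014: 231 / 2 875 × 100 = 8.0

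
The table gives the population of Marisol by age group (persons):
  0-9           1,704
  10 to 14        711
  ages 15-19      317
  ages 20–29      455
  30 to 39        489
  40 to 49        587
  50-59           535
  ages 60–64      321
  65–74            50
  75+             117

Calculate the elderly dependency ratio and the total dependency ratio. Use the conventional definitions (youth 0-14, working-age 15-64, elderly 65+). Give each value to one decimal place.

0–14: 1,704 + 711 = 2,415
15–64: 317 + 455 + 489 + 587 + 535 + 321 = 2,704
65+: 50 + 117 = 167
Old-age dependency ratio = 167 / 2,704 × 100 = 6.2
Total dependency ratio = (2,415 + 167) / 2,704 × 100 = 2,582 / 2,704 × 100 = 95.5

Old-age dependency ratio: 6.2
Total dependency ratio: 95.5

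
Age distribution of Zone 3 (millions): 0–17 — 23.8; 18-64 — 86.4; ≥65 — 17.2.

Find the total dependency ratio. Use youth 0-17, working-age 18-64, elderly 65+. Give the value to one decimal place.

Total dependency ratio: 47.5

Total dependency ratio = (23.8 + 17.2) / 86.4 × 100 = 41.0 / 86.4 × 100 = 47.5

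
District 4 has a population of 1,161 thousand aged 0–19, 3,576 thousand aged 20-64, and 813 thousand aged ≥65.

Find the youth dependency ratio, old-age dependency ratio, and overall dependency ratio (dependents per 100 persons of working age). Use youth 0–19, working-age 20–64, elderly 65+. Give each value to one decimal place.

Youth dependency ratio = 1,161 / 3,576 × 100 = 32.5
Old-age dependency ratio = 813 / 3,576 × 100 = 22.7
Total dependency ratio = (1,161 + 813) / 3,576 × 100 = 1,974 / 3,576 × 100 = 55.2

Youth dependency ratio: 32.5
Old-age dependency ratio: 22.7
Total dependency ratio: 55.2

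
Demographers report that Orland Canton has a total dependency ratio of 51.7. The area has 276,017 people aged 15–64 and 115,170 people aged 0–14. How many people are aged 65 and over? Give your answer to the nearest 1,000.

Aged 65 and over: 28,000

Total dependency ratio = (youth + elderly) / working-age × 100
51.7 = (115,170 + E) / 276,017 × 100
⇒ 28,000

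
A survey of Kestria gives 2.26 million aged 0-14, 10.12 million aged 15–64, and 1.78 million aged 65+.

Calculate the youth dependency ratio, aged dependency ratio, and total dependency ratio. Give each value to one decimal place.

Youth dependency ratio = 2.26 / 10.12 × 100 = 22.3
Old-age dependency ratio = 1.78 / 10.12 × 100 = 17.6
Total dependency ratio = (2.26 + 1.78) / 10.12 × 100 = 4.04 / 10.12 × 100 = 39.9

Youth dependency ratio: 22.3
Old-age dependency ratio: 17.6
Total dependency ratio: 39.9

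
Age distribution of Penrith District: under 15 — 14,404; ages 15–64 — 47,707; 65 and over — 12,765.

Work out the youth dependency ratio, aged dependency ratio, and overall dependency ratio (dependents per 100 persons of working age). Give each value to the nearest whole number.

Youth dependency ratio = 14,404 / 47,707 × 100 = 30
Old-age dependency ratio = 12,765 / 47,707 × 100 = 27
Total dependency ratio = (14,404 + 12,765) / 47,707 × 100 = 27,169 / 47,707 × 100 = 57

Youth dependency ratio: 30
Old-age dependency ratio: 27
Total dependency ratio: 57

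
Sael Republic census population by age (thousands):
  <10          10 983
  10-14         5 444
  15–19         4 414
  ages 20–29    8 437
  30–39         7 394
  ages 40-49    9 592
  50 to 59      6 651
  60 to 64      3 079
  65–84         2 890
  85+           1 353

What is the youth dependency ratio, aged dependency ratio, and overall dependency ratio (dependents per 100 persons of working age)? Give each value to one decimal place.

0–14: 10 983 + 5 444 = 16 427
15–64: 4 414 + 8 437 + 7 394 + 9 592 + 6 651 + 3 079 = 39 567
65+: 2 890 + 1 353 = 4 243
Youth dependency ratio = 16 427 / 39 567 × 100 = 41.5
Old-age dependency ratio = 4 243 / 39 567 × 100 = 10.7
Total dependency ratio = (16 427 + 4 243) / 39 567 × 100 = 20 670 / 39 567 × 100 = 52.2

Youth dependency ratio: 41.5
Old-age dependency ratio: 10.7
Total dependency ratio: 52.2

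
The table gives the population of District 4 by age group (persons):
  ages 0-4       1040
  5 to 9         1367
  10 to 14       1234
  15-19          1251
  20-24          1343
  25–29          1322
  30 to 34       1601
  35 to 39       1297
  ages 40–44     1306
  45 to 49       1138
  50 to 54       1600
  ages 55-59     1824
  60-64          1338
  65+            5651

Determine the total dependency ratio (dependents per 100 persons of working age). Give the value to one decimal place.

0–14: 1040 + 1367 + 1234 = 3641
15–64: 1251 + 1343 + 1322 + 1601 + 1297 + 1306 + 1138 + 1600 + 1824 + 1338 = 14020
65+: 5651
Total dependency ratio = (3641 + 5651) / 14020 × 100 = 9292 / 14020 × 100 = 66.3

Total dependency ratio: 66.3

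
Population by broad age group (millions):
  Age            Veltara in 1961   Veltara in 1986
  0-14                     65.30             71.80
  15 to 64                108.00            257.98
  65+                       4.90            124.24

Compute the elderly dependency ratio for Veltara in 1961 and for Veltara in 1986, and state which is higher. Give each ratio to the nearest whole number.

Veltara in 1961: 4.90 / 108.00 × 100 = 5
Veltara in 1986: 124.24 / 257.98 × 100 = 48

Veltara in 1961: 5
Veltara in 1986: 48
Higher: Veltara in 1986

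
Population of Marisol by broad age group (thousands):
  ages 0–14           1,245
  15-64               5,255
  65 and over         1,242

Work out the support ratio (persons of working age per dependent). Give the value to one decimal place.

Support ratio: 2.1

Support ratio = 5,255 / (1,245 + 1,242) = 5,255 / 2,487 = 2.1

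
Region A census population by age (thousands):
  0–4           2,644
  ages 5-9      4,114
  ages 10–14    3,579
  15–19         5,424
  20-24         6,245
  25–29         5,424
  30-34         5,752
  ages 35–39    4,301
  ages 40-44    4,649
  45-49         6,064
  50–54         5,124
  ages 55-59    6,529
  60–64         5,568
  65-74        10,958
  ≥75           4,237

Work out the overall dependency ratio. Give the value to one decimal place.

Total dependency ratio: 46.4

0–14: 2,644 + 4,114 + 3,579 = 10,337
15–64: 5,424 + 6,245 + 5,424 + 5,752 + 4,301 + 4,649 + 6,064 + 5,124 + 6,529 + 5,568 = 55,080
65+: 10,958 + 4,237 = 15,195
Total dependency ratio = (10,337 + 15,195) / 55,080 × 100 = 25,532 / 55,080 × 100 = 46.4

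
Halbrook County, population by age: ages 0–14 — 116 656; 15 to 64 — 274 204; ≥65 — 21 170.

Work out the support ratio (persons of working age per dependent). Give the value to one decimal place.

Support ratio = 274 204 / (116 656 + 21 170) = 274 204 / 137 826 = 2.0

Support ratio: 2.0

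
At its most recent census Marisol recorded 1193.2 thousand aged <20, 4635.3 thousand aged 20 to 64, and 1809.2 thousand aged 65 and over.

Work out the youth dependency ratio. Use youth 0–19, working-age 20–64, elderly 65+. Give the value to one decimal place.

Youth dependency ratio: 25.7

Youth dependency ratio = 1193.2 / 4635.3 × 100 = 25.7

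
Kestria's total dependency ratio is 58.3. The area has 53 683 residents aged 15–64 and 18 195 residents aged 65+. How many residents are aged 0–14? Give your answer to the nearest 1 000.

Total dependency ratio = (youth + elderly) / working-age × 100
58.3 = (Y + 18 195) / 53 683 × 100
⇒ 13 000

Aged 0–14: 13 000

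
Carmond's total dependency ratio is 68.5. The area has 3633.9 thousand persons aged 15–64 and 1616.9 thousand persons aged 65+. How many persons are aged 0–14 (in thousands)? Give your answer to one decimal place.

Total dependency ratio = (youth + elderly) / working-age × 100
68.5 = (Y + 1616.9) / 3633.9 × 100
⇒ 872.3

Aged 0–14: 872.3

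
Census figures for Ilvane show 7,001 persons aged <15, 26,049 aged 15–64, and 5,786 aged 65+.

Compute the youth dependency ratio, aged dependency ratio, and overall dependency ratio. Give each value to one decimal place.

Youth dependency ratio = 7,001 / 26,049 × 100 = 26.9
Old-age dependency ratio = 5,786 / 26,049 × 100 = 22.2
Total dependency ratio = (7,001 + 5,786) / 26,049 × 100 = 12,787 / 26,049 × 100 = 49.1

Youth dependency ratio: 26.9
Old-age dependency ratio: 22.2
Total dependency ratio: 49.1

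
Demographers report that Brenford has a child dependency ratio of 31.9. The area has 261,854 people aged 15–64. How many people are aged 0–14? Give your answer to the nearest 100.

Youth dependency ratio = youth / working-age × 100
31.9 = Y / 261,854 × 100
⇒ 83,500

Aged 0–14: 83,500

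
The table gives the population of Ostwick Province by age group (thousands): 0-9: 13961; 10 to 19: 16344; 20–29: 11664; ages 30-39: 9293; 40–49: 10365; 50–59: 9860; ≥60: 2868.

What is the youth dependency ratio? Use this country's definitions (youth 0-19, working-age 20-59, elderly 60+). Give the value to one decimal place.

Youth dependency ratio: 73.6

0–19: 13961 + 16344 = 30305
20–59: 11664 + 9293 + 10365 + 9860 = 41182
60+: 2868
Youth dependency ratio = 30305 / 41182 × 100 = 73.6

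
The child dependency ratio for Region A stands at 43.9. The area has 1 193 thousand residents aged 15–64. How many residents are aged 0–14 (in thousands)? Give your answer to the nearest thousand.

Aged 0–14: 524

Youth dependency ratio = youth / working-age × 100
43.9 = Y / 1 193 × 100
⇒ 524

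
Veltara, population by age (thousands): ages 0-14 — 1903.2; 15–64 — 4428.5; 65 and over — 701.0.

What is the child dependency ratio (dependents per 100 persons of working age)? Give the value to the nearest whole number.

Youth dependency ratio = 1903.2 / 4428.5 × 100 = 43

Youth dependency ratio: 43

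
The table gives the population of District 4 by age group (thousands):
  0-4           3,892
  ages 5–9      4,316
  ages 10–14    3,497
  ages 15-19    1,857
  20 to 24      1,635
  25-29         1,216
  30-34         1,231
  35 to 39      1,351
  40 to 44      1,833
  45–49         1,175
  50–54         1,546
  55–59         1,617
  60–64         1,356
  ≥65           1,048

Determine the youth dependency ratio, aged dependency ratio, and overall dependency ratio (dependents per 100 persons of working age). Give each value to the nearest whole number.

Youth dependency ratio: 79
Old-age dependency ratio: 7
Total dependency ratio: 86

0–14: 3,892 + 4,316 + 3,497 = 11,705
15–64: 1,857 + 1,635 + 1,216 + 1,231 + 1,351 + 1,833 + 1,175 + 1,546 + 1,617 + 1,356 = 14,817
65+: 1,048
Youth dependency ratio = 11,705 / 14,817 × 100 = 79
Old-age dependency ratio = 1,048 / 14,817 × 100 = 7
Total dependency ratio = (11,705 + 1,048) / 14,817 × 100 = 12,753 / 14,817 × 100 = 86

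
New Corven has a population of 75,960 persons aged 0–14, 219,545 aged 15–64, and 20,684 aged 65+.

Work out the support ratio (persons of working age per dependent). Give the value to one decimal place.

Support ratio = 219,545 / (75,960 + 20,684) = 219,545 / 96,644 = 2.3

Support ratio: 2.3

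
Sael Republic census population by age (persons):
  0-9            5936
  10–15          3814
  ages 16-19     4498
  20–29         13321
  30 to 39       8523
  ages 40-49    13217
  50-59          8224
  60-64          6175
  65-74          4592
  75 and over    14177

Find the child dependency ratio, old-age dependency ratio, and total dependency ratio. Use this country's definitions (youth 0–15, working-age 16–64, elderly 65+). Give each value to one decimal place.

0–15: 5936 + 3814 = 9750
16–64: 4498 + 13321 + 8523 + 13217 + 8224 + 6175 = 53958
65+: 4592 + 14177 = 18769
Youth dependency ratio = 9750 / 53958 × 100 = 18.1
Old-age dependency ratio = 18769 / 53958 × 100 = 34.8
Total dependency ratio = (9750 + 18769) / 53958 × 100 = 28519 / 53958 × 100 = 52.9

Youth dependency ratio: 18.1
Old-age dependency ratio: 34.8
Total dependency ratio: 52.9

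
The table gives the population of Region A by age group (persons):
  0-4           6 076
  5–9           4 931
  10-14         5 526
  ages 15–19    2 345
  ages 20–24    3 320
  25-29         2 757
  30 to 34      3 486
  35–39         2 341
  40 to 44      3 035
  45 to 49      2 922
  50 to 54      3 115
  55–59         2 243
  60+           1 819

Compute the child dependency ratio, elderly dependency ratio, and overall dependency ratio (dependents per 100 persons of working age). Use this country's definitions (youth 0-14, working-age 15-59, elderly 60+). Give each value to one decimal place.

0–14: 6 076 + 4 931 + 5 526 = 16 533
15–59: 2 345 + 3 320 + 2 757 + 3 486 + 2 341 + 3 035 + 2 922 + 3 115 + 2 243 = 25 564
60+: 1 819
Youth dependency ratio = 16 533 / 25 564 × 100 = 64.7
Old-age dependency ratio = 1 819 / 25 564 × 100 = 7.1
Total dependency ratio = (16 533 + 1 819) / 25 564 × 100 = 18 352 / 25 564 × 100 = 71.8

Youth dependency ratio: 64.7
Old-age dependency ratio: 7.1
Total dependency ratio: 71.8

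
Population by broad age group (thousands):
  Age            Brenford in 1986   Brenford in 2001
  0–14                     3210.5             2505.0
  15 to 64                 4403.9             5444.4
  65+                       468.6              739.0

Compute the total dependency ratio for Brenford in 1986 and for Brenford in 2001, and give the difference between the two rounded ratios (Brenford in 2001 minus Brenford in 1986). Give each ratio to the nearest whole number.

Brenford in 1986: 84
Brenford in 2001: 60
Difference: -24

Brenford in 1986: (3210.5 + 468.6) / 4403.9 × 100 = 3679.1 / 4403.9 × 100 = 84
Brenford in 2001: (2505.0 + 739.0) / 5444.4 × 100 = 3244.0 / 5444.4 × 100 = 60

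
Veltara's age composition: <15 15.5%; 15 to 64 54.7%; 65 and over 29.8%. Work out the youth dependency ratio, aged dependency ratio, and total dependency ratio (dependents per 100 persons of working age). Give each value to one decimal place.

Youth dependency ratio: 28.3
Old-age dependency ratio: 54.5
Total dependency ratio: 82.8

Youth dependency ratio = 15.5 / 54.7 × 100 = 28.3
Old-age dependency ratio = 29.8 / 54.7 × 100 = 54.5
Total dependency ratio = (15.5 + 29.8) / 54.7 × 100 = 45.3 / 54.7 × 100 = 82.8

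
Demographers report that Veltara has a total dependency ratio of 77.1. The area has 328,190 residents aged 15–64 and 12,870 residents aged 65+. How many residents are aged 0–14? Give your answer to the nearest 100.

Total dependency ratio = (youth + elderly) / working-age × 100
77.1 = (Y + 12,870) / 328,190 × 100
⇒ 240,200

Aged 0–14: 240,200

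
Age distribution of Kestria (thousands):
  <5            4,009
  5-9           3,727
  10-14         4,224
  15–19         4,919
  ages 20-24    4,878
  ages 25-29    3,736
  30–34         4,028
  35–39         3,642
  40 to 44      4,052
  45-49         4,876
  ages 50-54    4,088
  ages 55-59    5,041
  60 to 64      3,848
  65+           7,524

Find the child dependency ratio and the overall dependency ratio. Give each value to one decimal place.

0–14: 4,009 + 3,727 + 4,224 = 11,960
15–64: 4,919 + 4,878 + 3,736 + 4,028 + 3,642 + 4,052 + 4,876 + 4,088 + 5,041 + 3,848 = 43,108
65+: 7,524
Youth dependency ratio = 11,960 / 43,108 × 100 = 27.7
Total dependency ratio = (11,960 + 7,524) / 43,108 × 100 = 19,484 / 43,108 × 100 = 45.2

Youth dependency ratio: 27.7
Total dependency ratio: 45.2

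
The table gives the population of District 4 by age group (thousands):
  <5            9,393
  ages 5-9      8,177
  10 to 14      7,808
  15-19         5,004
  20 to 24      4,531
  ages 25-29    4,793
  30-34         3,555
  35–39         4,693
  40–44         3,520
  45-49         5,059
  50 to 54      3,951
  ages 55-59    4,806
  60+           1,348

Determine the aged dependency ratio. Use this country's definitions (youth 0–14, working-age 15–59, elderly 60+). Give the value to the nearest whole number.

0–14: 9,393 + 8,177 + 7,808 = 25,378
15–59: 5,004 + 4,531 + 4,793 + 3,555 + 4,693 + 3,520 + 5,059 + 3,951 + 4,806 = 39,912
60+: 1,348
Old-age dependency ratio = 1,348 / 39,912 × 100 = 3

Old-age dependency ratio: 3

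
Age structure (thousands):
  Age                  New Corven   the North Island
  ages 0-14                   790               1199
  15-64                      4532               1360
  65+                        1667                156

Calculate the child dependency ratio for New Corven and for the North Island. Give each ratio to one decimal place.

New Corven: 17.4
the North Island: 88.2

New Corven: 790 / 4532 × 100 = 17.4
the North Island: 1199 / 1360 × 100 = 88.2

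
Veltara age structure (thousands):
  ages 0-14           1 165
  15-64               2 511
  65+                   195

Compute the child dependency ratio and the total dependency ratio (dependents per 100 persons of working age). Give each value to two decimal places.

Youth dependency ratio: 46.40
Total dependency ratio: 54.16

Youth dependency ratio = 1 165 / 2 511 × 100 = 46.40
Total dependency ratio = (1 165 + 195) / 2 511 × 100 = 1 360 / 2 511 × 100 = 54.16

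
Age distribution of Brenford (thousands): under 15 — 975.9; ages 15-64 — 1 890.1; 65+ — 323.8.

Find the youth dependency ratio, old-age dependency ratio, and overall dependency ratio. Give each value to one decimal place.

Youth dependency ratio: 51.6
Old-age dependency ratio: 17.1
Total dependency ratio: 68.8

Youth dependency ratio = 975.9 / 1 890.1 × 100 = 51.6
Old-age dependency ratio = 323.8 / 1 890.1 × 100 = 17.1
Total dependency ratio = (975.9 + 323.8) / 1 890.1 × 100 = 1 299.7 / 1 890.1 × 100 = 68.8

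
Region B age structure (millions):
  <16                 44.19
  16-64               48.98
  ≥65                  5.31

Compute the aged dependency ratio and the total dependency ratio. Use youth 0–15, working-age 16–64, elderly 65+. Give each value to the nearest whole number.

Old-age dependency ratio: 11
Total dependency ratio: 101

Old-age dependency ratio = 5.31 / 48.98 × 100 = 11
Total dependency ratio = (44.19 + 5.31) / 48.98 × 100 = 49.50 / 48.98 × 100 = 101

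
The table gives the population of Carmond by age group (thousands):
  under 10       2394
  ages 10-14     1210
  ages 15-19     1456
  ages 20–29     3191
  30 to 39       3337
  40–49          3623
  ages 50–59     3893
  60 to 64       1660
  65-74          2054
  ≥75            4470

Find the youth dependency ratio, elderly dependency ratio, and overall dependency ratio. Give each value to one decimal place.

0–14: 2394 + 1210 = 3604
15–64: 1456 + 3191 + 3337 + 3623 + 3893 + 1660 = 17160
65+: 2054 + 4470 = 6524
Youth dependency ratio = 3604 / 17160 × 100 = 21.0
Old-age dependency ratio = 6524 / 17160 × 100 = 38.0
Total dependency ratio = (3604 + 6524) / 17160 × 100 = 10128 / 17160 × 100 = 59.0

Youth dependency ratio: 21.0
Old-age dependency ratio: 38.0
Total dependency ratio: 59.0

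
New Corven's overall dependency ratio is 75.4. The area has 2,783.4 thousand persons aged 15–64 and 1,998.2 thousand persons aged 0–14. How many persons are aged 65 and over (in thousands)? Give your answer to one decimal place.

Total dependency ratio = (youth + elderly) / working-age × 100
75.4 = (1,998.2 + E) / 2,783.4 × 100
⇒ 100.5

Aged 65 and over: 100.5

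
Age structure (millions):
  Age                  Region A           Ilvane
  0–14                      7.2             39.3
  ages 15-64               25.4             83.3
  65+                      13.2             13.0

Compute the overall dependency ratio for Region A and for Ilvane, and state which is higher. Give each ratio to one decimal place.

Region A: (7.2 + 13.2) / 25.4 × 100 = 20.4 / 25.4 × 100 = 80.3
Ilvane: (39.3 + 13.0) / 83.3 × 100 = 52.3 / 83.3 × 100 = 62.8

Region A: 80.3
Ilvane: 62.8
Higher: Region A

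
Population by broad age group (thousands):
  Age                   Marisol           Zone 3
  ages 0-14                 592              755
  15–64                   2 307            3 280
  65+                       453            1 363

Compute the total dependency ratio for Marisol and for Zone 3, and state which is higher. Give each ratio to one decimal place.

Marisol: 45.3
Zone 3: 64.6
Higher: Zone 3

Marisol: (592 + 453) / 2 307 × 100 = 1 045 / 2 307 × 100 = 45.3
Zone 3: (755 + 1 363) / 3 280 × 100 = 2 118 / 3 280 × 100 = 64.6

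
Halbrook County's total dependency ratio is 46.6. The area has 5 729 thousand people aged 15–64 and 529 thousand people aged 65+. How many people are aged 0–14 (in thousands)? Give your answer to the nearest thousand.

Total dependency ratio = (youth + elderly) / working-age × 100
46.6 = (Y + 529) / 5 729 × 100
⇒ 2 141

Aged 0–14: 2 141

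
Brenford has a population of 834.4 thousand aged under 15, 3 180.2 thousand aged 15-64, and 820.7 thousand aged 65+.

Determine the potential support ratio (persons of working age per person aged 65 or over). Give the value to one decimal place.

Potential support ratio: 3.9

Potential support ratio = 3 180.2 / 820.7 = 3.9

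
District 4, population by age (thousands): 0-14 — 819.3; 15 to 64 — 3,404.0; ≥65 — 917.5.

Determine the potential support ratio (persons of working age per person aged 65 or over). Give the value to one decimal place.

Potential support ratio: 3.7

Potential support ratio = 3,404.0 / 917.5 = 3.7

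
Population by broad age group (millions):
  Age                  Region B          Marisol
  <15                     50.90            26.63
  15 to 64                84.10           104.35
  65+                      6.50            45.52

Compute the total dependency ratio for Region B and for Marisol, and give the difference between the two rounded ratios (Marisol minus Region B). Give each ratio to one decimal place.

Region B: 68.3
Marisol: 69.1
Difference: +0.8

Region B: (50.90 + 6.50) / 84.10 × 100 = 57.40 / 84.10 × 100 = 68.3
Marisol: (26.63 + 45.52) / 104.35 × 100 = 72.15 / 104.35 × 100 = 69.1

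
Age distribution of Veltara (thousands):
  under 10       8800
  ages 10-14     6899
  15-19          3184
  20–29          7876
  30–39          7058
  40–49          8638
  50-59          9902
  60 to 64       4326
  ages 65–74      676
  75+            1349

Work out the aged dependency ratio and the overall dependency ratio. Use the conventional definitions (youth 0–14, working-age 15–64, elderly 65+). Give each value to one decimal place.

0–14: 8800 + 6899 = 15699
15–64: 3184 + 7876 + 7058 + 8638 + 9902 + 4326 = 40984
65+: 676 + 1349 = 2025
Old-age dependency ratio = 2025 / 40984 × 100 = 4.9
Total dependency ratio = (15699 + 2025) / 40984 × 100 = 17724 / 40984 × 100 = 43.2

Old-age dependency ratio: 4.9
Total dependency ratio: 43.2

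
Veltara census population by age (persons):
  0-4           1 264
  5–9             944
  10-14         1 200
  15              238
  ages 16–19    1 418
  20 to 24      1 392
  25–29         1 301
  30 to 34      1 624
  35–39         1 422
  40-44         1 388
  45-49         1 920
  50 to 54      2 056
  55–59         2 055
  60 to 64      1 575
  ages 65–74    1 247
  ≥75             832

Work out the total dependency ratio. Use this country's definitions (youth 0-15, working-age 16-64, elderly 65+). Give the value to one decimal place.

Total dependency ratio: 35.4

0–15: 1 264 + 944 + 1 200 + 238 = 3 646
16–64: 1 418 + 1 392 + 1 301 + 1 624 + 1 422 + 1 388 + 1 920 + 2 056 + 2 055 + 1 575 = 16 151
65+: 1 247 + 832 = 2 079
Total dependency ratio = (3 646 + 2 079) / 16 151 × 100 = 5 725 / 16 151 × 100 = 35.4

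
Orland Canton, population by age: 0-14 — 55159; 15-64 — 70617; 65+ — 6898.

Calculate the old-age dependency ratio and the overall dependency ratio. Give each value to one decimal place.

Old-age dependency ratio = 6898 / 70617 × 100 = 9.8
Total dependency ratio = (55159 + 6898) / 70617 × 100 = 62057 / 70617 × 100 = 87.9

Old-age dependency ratio: 9.8
Total dependency ratio: 87.9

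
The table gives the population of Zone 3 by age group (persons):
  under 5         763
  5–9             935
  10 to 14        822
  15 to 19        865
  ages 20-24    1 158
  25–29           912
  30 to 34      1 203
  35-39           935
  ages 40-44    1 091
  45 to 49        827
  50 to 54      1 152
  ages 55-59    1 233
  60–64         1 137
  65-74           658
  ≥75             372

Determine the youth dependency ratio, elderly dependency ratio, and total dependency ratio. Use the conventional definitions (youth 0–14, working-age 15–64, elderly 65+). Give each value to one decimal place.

Youth dependency ratio: 24.0
Old-age dependency ratio: 9.8
Total dependency ratio: 33.8

0–14: 763 + 935 + 822 = 2 520
15–64: 865 + 1 158 + 912 + 1 203 + 935 + 1 091 + 827 + 1 152 + 1 233 + 1 137 = 10 513
65+: 658 + 372 = 1 030
Youth dependency ratio = 2 520 / 10 513 × 100 = 24.0
Old-age dependency ratio = 1 030 / 10 513 × 100 = 9.8
Total dependency ratio = (2 520 + 1 030) / 10 513 × 100 = 3 550 / 10 513 × 100 = 33.8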